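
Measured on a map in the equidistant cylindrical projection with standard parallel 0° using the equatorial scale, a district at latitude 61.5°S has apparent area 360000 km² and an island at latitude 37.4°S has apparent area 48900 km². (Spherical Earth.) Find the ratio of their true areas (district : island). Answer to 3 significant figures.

4.42

On the plate carrée, areal scale = h·k = 1 × sec φ, so true area = apparent × cos φ.
True area of district: 360000 × cos(61.5°) = 360000 × 0.4772 = 171800 km².
True area of island: 48900 × cos(37.4°) = 48900 × 0.7944 = 38850 km².
Ratio = 171800 / 38850 ≈ 4.42.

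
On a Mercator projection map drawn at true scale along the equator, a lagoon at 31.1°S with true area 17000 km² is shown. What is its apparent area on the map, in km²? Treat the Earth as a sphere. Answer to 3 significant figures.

For Mercator, h = k = sec φ (a conformal cylindrical projection has a single point scale, 1/cos φ).
Areal scale = k² = sec²φ = 1/cos²(31.1°) = 1/0.8563² = 1.364.
Apparent area = 17000 × 1.364 ≈ 23200 km².

23200 km²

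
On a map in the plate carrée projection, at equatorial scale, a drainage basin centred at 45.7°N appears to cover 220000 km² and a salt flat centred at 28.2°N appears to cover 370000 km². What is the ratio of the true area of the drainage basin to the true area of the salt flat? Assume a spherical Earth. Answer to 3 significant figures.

Plate carrée has h = 1 and k = sec φ, giving areal scale sec φ; true area = (apparent area) · cos φ.
True area of drainage basin: 220000 × cos(45.7°) = 220000 × 0.6984 = 153700 km².
True area of salt flat: 370000 × cos(28.2°) = 370000 × 0.8813 = 326100 km².
Ratio = 153700 / 326100 ≈ 0.471.

0.471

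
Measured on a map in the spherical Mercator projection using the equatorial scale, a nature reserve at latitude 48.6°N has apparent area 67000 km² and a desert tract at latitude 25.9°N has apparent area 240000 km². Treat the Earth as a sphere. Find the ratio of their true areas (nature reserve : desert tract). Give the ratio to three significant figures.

0.151

Mercator's areal exaggeration is sec²φ; hence true area = (apparent area) · cos²φ.
True area of nature reserve: 67000 × cos²(48.6°) = 67000 × 0.4373 = 29300 km².
True area of desert tract: 240000 × cos²(25.9°) = 240000 × 0.8092 = 194200 km².
Ratio = 29300 / 194200 ≈ 0.151.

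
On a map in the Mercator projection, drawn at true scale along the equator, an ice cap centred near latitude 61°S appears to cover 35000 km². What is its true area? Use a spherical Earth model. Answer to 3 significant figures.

8230 km²

The Mercator projection is conformal; its linear scale factor is the same in every direction and equals sec φ = 1/cos φ.
Areal scale = k² = sec²φ = 1/cos²(61°) = 1/0.4848² = 4.255.
True area = apparent / (areal scale) = 35000 / 4.255 ≈ 8230 km².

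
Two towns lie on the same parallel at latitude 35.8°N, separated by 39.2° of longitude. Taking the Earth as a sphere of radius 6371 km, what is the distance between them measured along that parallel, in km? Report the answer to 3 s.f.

3540 km

Arc length along a parallel = R cos φ · Δλ (with Δλ in radians).
= 6371 × cos 35.8° × (39.2° × π/180) = 6371 × 0.8111 × 0.6842 ≈ 3540 km.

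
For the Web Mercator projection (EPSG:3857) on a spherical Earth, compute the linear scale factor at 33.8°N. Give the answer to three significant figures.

The Mercator projection is conformal; its linear scale factor is the same in every direction and equals sec φ = 1/cos φ.
k = 1/cos 33.8° = 1/0.8310 = 1.203.

1.20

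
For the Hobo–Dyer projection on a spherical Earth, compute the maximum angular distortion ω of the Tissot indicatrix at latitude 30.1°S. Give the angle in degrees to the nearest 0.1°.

The Hobo–Dyer projection is cylindrical equal-area with φ₀ = 37.5°. Cylindrical equal-area (φ₀ = 37.5°): h = cos φ / cos 37.5° along meridians, k = cos 37.5° / cos φ along parallels; h·k = 1.
At 30.1°: h = 1.090, k = 0.9170; principal scales a = 1.090, b = 0.9170.
sin(ω/2) = (a − b)/(a + b) = 0.1735/2.008 = 0.08642, so ω = 2 arcsin(0.08642) ≈ 9.9°.

9.9°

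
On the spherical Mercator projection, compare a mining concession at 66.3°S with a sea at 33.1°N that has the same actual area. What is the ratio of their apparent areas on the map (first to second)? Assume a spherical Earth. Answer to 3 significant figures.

On Mercator, area is exaggerated by sec²φ = 1/cos²φ.
At 66.3°: sec²(66.3°) = 1/0.4019² = 6.190.
At 33.1°: sec²(33.1°) = 1/0.8377² = 1.425.
Ratio = 6.190/1.425 = cos²(33.1°)/cos²(66.3°) ≈ 4.34.

4.34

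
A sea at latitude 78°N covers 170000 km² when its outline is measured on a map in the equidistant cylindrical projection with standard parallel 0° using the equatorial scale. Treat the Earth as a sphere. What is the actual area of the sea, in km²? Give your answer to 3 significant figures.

Plate carrée maps x = Rλ, y = Rφ. The meridian scale is h = 1 and the parallel scale is k = 1/cos φ = sec φ.
Areal scale = h·k = 1 × sec φ; at 78°, h = 1.000, k = 4.810, so h·k = 4.810.
True area = apparent / (areal scale) = 170000 / 4.810 ≈ 35300 km².

35300 km²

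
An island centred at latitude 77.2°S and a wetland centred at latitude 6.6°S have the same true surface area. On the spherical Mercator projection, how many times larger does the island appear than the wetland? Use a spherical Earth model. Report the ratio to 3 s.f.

Mercator areal scale is sec²φ.
At 77.2°: sec²(77.2°) = 1/0.2215² = 20.37.
At 6.6°: sec²(6.6°) = 1/0.9934² = 1.013.
Ratio = 20.37/1.013 = cos²(6.6°)/cos²(77.2°) ≈ 20.1.

20.1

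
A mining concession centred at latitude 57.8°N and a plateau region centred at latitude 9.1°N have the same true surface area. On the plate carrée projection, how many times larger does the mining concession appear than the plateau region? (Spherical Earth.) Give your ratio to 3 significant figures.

Plate carrée maps x = Rλ, y = Rφ. The meridian scale is h = 1 and the parallel scale is k = 1/cos φ = sec φ.
Areal scale at 57.8°: h·k = 1.000 × 1.877 = 1.877.
Areal scale at 9.1°: h·k = 1.000 × 1.013 = 1.013.
Ratio = 1.877/1.013 ≈ 1.85.

1.85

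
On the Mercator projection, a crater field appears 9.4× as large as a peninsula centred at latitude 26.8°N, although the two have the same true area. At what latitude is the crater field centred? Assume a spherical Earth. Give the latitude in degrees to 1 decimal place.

Mercator areal scale is sec²φ, so apparent-area ratio = sec²φ₁ / sec²φ₂ = cos²φ₂ / cos²φ₁.
cos²φ₂ / cos²φ₁ = 9.4  ⇒  cos φ₁ = cos 26.8° / √9.4 = 0.8926/3.066 = 0.2911.
φ₁ = arccos(0.2911) ≈ 73.1°.

73.1°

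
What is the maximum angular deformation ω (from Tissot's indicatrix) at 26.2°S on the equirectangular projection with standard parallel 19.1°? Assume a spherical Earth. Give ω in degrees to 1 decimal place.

3.0°

With standard parallel φ₀ = 19.1°, the equirectangular projection gives x = Rλ cos φ₀, y = Rφ, so h = 1 and k = cos 19.1° / cos φ.
At 26.2°: h = 1.000, k = 1.053; principal scales a = 1.053, b = 1.000.
sin(ω/2) = (a − b)/(a + b) = 0.05315/2.053 = 0.02589, so ω = 2 arcsin(0.02589) ≈ 3.0°.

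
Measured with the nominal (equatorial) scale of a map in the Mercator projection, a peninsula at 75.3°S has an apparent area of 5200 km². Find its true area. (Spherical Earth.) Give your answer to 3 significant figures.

Mercator is conformal, so the point scale is isotropic: h = k = sec φ = 1/cos φ.
Areal scale = k² = sec²φ = 1/cos²(75.3°) = 1/0.2538² = 15.53.
True area = apparent / (areal scale) = 5200 / 15.53 ≈ 335 km².

335 km²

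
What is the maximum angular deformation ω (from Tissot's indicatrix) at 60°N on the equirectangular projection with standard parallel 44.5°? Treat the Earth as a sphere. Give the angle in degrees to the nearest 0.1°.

With standard parallel φ₀ = 44.5°, the equirectangular projection gives x = Rλ cos φ₀, y = Rφ, so h = 1 and k = cos 44.5° / cos φ.
At 60°: h = 1.000, k = 1.427; principal scales a = 1.427, b = 1.000.
sin(ω/2) = (a − b)/(a + b) = 0.4265/2.427 = 0.1758, so ω = 2 arcsin(0.1758) ≈ 20.2°.

20.2°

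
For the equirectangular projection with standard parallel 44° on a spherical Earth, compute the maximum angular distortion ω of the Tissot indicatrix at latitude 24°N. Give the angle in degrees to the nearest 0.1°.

13.7°

In the equirectangular projection with standard parallel φ₀ = 44° (x = Rλ cos φ₀, y = Rφ), meridians are true-scale (h = 1) and the parallel scale is k = cos φ₀ / cos φ.
At 24°: h = 1.000, k = 0.7874; principal scales a = 1.000, b = 0.7874.
sin(ω/2) = (a − b)/(a + b) = 0.2126/1.787 = 0.1189, so ω = 2 arcsin(0.1189) ≈ 13.7°.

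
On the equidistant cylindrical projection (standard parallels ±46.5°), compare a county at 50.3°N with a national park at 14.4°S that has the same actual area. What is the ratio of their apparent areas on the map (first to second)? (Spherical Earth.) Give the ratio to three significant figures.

With standard parallel φ₀ = 46.5°, the equirectangular projection gives x = Rλ cos φ₀, y = Rφ, so h = 1 and k = cos 46.5° / cos φ.
Areal scale at 50.3°: h·k = 1.000 × 1.078 = 1.078.
Areal scale at 14.4°: h·k = 1.000 × 0.7107 = 0.7107.
Ratio = 1.078/0.7107 ≈ 1.52.

1.52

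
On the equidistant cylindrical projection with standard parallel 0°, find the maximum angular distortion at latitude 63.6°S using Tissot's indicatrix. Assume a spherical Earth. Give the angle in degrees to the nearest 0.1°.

45.2°

Plate carrée maps x = Rλ, y = Rφ. The meridian scale is h = 1 and the parallel scale is k = 1/cos φ = sec φ.
At 63.6°: h = 1.000, k = 2.249; principal scales a = 2.249, b = 1.000.
sin(ω/2) = (a − b)/(a + b) = 1.249/3.249 = 0.3844, so ω = 2 arcsin(0.3844) ≈ 45.2°.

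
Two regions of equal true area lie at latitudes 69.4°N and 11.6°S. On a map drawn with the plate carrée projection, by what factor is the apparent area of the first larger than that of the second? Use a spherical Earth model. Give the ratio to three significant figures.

Plate carrée maps x = Rλ, y = Rφ. The meridian scale is h = 1 and the parallel scale is k = 1/cos φ = sec φ.
Areal scale at 69.4°: h·k = 1.000 × 2.842 = 2.842.
Areal scale at 11.6°: h·k = 1.000 × 1.021 = 1.021.
Ratio = 2.842/1.021 ≈ 2.78.

2.78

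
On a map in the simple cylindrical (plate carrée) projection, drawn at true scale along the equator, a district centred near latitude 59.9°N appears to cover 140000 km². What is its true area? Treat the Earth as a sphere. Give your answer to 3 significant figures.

70200 km²

Plate carrée maps x = Rλ, y = Rφ. The meridian scale is h = 1 and the parallel scale is k = 1/cos φ = sec φ.
Areal scale = h·k = 1 × sec φ; at 59.9°, h = 1.000, k = 1.994, so h·k = 1.994.
True area = apparent / (areal scale) = 140000 / 1.994 ≈ 70200 km².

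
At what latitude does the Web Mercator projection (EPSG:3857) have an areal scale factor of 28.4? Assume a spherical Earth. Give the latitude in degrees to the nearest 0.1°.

79.2°

Mercator areal scale is sec²φ.
sec²φ = 28.4  ⇒  cos²φ = 0.03521  ⇒  cos φ = 0.1876.
φ = arccos(0.1876) ≈ 79.2°.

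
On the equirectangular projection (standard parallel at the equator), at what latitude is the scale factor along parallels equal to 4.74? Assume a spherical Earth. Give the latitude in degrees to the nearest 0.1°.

77.8°

Plate carrée: h = 1, k = sec φ along parallels.
sec φ = 4.74  ⇒  cos φ = 0.2110  ⇒  φ ≈ 77.8°.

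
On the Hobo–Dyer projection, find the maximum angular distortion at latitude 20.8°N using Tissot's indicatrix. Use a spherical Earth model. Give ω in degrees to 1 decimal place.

Hobo–Dyer is a cylindrical equal-area projection with standard parallels at ±37.5°. Cylindrical equal-area (φ₀ = 37.5°): h = cos φ / cos 37.5° along meridians, k = cos 37.5° / cos φ along parallels; h·k = 1.
At 20.8°: h = 1.178, k = 0.8487; principal scales a = 1.178, b = 0.8487.
sin(ω/2) = (a − b)/(a + b) = 0.3297/2.027 = 0.1626, so ω = 2 arcsin(0.1626) ≈ 18.7°.

18.7°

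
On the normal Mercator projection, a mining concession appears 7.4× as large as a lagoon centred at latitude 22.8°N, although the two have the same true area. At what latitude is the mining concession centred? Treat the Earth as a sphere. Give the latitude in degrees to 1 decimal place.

For equal true areas on Mercator, apparent areas scale as sec²φ, so the ratio is cos²φ₂ / cos²φ₁.
cos²φ₂ / cos²φ₁ = 7.4  ⇒  cos φ₁ = cos 22.8° / √7.4 = 0.9219/2.720 = 0.3389.
φ₁ = arccos(0.3389) ≈ 70.2°.

70.2°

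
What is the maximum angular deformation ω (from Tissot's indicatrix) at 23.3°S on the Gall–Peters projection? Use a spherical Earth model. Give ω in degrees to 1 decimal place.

The Gall–Peters projection is cylindrical equal-area with φ₀ = 45°. For cylindrical equal-area with standard parallel φ₀, h = cos φ / cos φ₀ and k = cos φ₀ / cos φ, so h·k = 1.
At 23.3°: h = 1.299, k = 0.7699; principal scales a = 1.299, b = 0.7699.
sin(ω/2) = (a − b)/(a + b) = 0.5290/2.069 = 0.2557, so ω = 2 arcsin(0.2557) ≈ 29.6°.

29.6°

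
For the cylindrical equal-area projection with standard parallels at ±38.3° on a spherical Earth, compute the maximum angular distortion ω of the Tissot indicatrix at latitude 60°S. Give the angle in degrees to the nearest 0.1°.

50.0°

A cylindrical equal-area projection with standard parallel φ₀ has meridian scale h = cos φ / cos φ₀ and parallel scale k = cos φ₀ / cos φ (so areas are preserved, h·k = 1).
At 60°: h = 0.6371, k = 1.570; principal scales a = 1.570, b = 0.6371.
sin(ω/2) = (a − b)/(a + b) = 0.9324/2.207 = 0.4225, so ω = 2 arcsin(0.4225) ≈ 50.0°.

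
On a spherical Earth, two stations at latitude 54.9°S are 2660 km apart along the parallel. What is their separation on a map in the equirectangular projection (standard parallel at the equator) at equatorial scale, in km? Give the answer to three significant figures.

4630 km

In the plate carrée (x = Rλ, y = Rφ), meridians are true-scale (h = 1) and parallels are stretched by k = sec φ.
Along the parallel, k = sec 54.9° = 1/0.5750 = 1.739.
Map distance = 2660 × 1.739 ≈ 4630 km.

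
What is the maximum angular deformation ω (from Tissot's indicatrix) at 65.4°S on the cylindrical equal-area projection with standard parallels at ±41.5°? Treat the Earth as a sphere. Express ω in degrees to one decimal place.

63.7°

For cylindrical equal-area with standard parallel φ₀, h = cos φ / cos φ₀ and k = cos φ₀ / cos φ, so h·k = 1.
At 65.4°: h = 0.5558, k = 1.799; principal scales a = 1.799, b = 0.5558.
sin(ω/2) = (a − b)/(a + b) = 1.243/2.355 = 0.5280, so ω = 2 arcsin(0.5280) ≈ 63.7°.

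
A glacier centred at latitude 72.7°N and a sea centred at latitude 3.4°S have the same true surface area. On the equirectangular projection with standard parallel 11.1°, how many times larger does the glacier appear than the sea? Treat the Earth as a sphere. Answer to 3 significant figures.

The equidistant cylindrical projection with φ₀ = 11.1° has h = 1 (meridians true) and k = cos φ₀ / cos φ along parallels.
Areal scale at 72.7°: h·k = 1.000 × 3.300 = 3.300.
Areal scale at 3.4°: h·k = 1.000 × 0.9830 = 0.9830.
Ratio = 3.300/0.9830 ≈ 3.36.

3.36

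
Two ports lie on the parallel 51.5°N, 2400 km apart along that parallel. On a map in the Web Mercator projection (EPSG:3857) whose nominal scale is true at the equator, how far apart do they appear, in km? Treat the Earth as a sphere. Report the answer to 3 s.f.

3860 km

The Mercator projection is conformal; its linear scale factor is the same in every direction and equals sec φ = 1/cos φ.
Along the parallel, k = sec 51.5° = 1/0.6225 = 1.606.
Map distance = 2400 × 1.606 ≈ 3860 km.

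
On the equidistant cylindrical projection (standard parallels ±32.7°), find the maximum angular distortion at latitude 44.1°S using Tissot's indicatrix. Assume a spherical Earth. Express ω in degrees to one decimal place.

With standard parallel φ₀ = 32.7°, the equirectangular projection gives x = Rλ cos φ₀, y = Rφ, so h = 1 and k = cos 32.7° / cos φ.
At 44.1°: h = 1.000, k = 1.172; principal scales a = 1.172, b = 1.000.
sin(ω/2) = (a − b)/(a + b) = 0.1718/2.172 = 0.07911, so ω = 2 arcsin(0.07911) ≈ 9.1°.

9.1°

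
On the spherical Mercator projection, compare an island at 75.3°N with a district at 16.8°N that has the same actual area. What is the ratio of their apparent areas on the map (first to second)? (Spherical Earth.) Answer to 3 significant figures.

On Mercator, area is exaggerated by sec²φ = 1/cos²φ.
At 75.3°: sec²(75.3°) = 1/0.2538² = 15.53.
At 16.8°: sec²(16.8°) = 1/0.9573² = 1.091.
Ratio = 15.53/1.091 = cos²(16.8°)/cos²(75.3°) ≈ 14.2.

14.2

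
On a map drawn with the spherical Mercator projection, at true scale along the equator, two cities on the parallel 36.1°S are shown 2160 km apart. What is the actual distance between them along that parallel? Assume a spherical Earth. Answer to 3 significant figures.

1750 km

For Mercator, h = k = sec φ (a conformal cylindrical projection has a single point scale, 1/cos φ).
Along the parallel at 36.1°, map distances are exaggerated by k = sec 36.1° = 1.238.
True distance = 2160 / 1.238 = 2160 × cos 36.1° ≈ 1750 km.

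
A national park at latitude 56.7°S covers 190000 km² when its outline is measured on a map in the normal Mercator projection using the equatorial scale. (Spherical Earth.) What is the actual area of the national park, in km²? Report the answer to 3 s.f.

Mercator is conformal, so the point scale is isotropic: h = k = sec φ = 1/cos φ.
Areal scale = k² = sec²φ = 1/cos²(56.7°) = 1/0.5490² = 3.318.
True area = apparent / (areal scale) = 190000 / 3.318 ≈ 57300 km².

57300 km²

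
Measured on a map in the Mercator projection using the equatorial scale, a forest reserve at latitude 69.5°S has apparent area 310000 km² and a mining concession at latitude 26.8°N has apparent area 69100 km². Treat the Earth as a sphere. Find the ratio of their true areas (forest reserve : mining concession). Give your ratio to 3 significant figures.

Since Mercator area scale is 1/cos²φ, the true area equals the apparent area multiplied by cos²φ.
True area of forest reserve: 310000 × cos²(69.5°) = 310000 × 0.1226 = 38020 km².
True area of mining concession: 69100 × cos²(26.8°) = 69100 × 0.7967 = 55050 km².
Ratio = 38020 / 55050 ≈ 0.691.

0.691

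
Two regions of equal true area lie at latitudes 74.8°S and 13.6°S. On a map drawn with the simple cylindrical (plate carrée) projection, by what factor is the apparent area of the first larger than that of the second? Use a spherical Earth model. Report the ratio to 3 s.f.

In the plate carrée (x = Rλ, y = Rφ), meridians are true-scale (h = 1) and parallels are stretched by k = sec φ.
Areal scale at 74.8°: h·k = 1.000 × 3.814 = 3.814.
Areal scale at 13.6°: h·k = 1.000 × 1.029 = 1.029.
Ratio = 3.814/1.029 ≈ 3.71.

3.71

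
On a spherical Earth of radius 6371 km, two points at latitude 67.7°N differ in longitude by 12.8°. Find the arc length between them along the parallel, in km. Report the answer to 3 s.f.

540 km

Arc length along a parallel = R cos φ · Δλ (with Δλ in radians).
= 6371 × cos 67.7° × (12.8° × π/180) = 6371 × 0.3795 × 0.2234 ≈ 540 km.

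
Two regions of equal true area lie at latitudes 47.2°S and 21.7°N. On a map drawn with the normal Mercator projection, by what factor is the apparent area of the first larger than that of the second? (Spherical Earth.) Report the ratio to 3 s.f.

1.87

Mercator is conformal with k = sec φ, so areal scale = k² = sec²φ.
At 47.2°: sec²(47.2°) = 1/0.6794² = 2.166.
At 21.7°: sec²(21.7°) = 1/0.9291² = 1.158.
Ratio = 2.166/1.158 = cos²(21.7°)/cos²(47.2°) ≈ 1.87.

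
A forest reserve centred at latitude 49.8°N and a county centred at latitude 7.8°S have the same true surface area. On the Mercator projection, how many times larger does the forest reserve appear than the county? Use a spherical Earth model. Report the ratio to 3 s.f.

2.36

Mercator areal scale is sec²φ.
At 49.8°: sec²(49.8°) = 1/0.6455² = 2.400.
At 7.8°: sec²(7.8°) = 1/0.9907² = 1.019.
Ratio = 2.400/1.019 = cos²(7.8°)/cos²(49.8°) ≈ 2.36.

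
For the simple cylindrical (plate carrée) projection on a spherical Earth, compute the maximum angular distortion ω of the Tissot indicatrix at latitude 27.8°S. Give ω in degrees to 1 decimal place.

7.0°

In the plate carrée (x = Rλ, y = Rφ), meridians are true-scale (h = 1) and parallels are stretched by k = sec φ.
At 27.8°: h = 1.000, k = 1.130; principal scales a = 1.130, b = 1.000.
sin(ω/2) = (a − b)/(a + b) = 0.1305/2.130 = 0.06124, so ω = 2 arcsin(0.06124) ≈ 7.0°.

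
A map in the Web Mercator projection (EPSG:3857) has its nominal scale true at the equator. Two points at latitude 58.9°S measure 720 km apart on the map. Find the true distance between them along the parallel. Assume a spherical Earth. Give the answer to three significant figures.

372 km

Mercator is conformal, so the point scale is isotropic: h = k = sec φ = 1/cos φ.
Along the parallel at 58.9°, map distances are exaggerated by k = sec 58.9° = 1.936.
True distance = 720 / 1.936 = 720 × cos 58.9° ≈ 372 km.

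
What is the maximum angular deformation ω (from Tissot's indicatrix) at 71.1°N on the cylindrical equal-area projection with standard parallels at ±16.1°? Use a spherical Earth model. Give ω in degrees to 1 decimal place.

105.5°

Cylindrical equal-area (φ₀ = 16.1°): h = cos φ / cos 16.1° along meridians, k = cos 16.1° / cos φ along parallels; h·k = 1.
At 71.1°: h = 0.3371, k = 2.966; principal scales a = 2.966, b = 0.3371.
sin(ω/2) = (a − b)/(a + b) = 2.629/3.303 = 0.7959, so ω = 2 arcsin(0.7959) ≈ 105.5°.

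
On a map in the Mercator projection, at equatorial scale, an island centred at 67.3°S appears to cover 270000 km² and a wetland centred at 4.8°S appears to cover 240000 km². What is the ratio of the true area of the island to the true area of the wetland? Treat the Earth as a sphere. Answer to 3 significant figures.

On Mercator the areal scale is sec²φ, so true area = apparent × cos²φ.
True area of island: 270000 × cos²(67.3°) = 270000 × 0.1489 = 40210 km².
True area of wetland: 240000 × cos²(4.8°) = 240000 × 0.9930 = 238300 km².
Ratio = 40210 / 238300 ≈ 0.169.

0.169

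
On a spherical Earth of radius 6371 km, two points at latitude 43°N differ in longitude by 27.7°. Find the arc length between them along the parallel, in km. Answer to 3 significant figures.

Arc length along a parallel = R cos φ · Δλ (with Δλ in radians).
= 6371 × cos 43° × (27.7° × π/180) = 6371 × 0.7314 × 0.4835 ≈ 2250 km.

2250 km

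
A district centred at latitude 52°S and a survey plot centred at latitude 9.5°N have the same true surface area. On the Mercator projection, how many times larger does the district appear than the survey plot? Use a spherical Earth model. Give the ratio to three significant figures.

Mercator is conformal with k = sec φ, so areal scale = k² = sec²φ.
At 52°: sec²(52°) = 1/0.6157² = 2.638.
At 9.5°: sec²(9.5°) = 1/0.9863² = 1.028.
Ratio = 2.638/1.028 = cos²(9.5°)/cos²(52°) ≈ 2.57.

2.57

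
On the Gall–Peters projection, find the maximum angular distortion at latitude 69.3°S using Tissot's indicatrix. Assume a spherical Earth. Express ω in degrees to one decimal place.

73.8°

Gall–Peters is a cylindrical equal-area projection with standard parallels at ±45°. For cylindrical equal-area with standard parallel φ₀, h = cos φ / cos φ₀ and k = cos φ₀ / cos φ, so h·k = 1.
At 69.3°: h = 0.4999, k = 2.000; principal scales a = 2.000, b = 0.4999.
sin(ω/2) = (a − b)/(a + b) = 1.501/2.500 = 0.6001, so ω = 2 arcsin(0.6001) ≈ 73.8°.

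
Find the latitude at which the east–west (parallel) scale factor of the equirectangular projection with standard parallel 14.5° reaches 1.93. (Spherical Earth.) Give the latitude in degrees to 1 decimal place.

In the equirectangular projection with standard parallel φ₀ = 14.5° (x = Rλ cos φ₀, y = Rφ), meridians are true-scale (h = 1) and the parallel scale is k = cos φ₀ / cos φ.
k = cos φ₀ / cos φ = 1.93  ⇒  cos φ = cos 14.5° / 1.93 = 0.5016.
φ = arccos(0.5016) ≈ 59.9°.

59.9°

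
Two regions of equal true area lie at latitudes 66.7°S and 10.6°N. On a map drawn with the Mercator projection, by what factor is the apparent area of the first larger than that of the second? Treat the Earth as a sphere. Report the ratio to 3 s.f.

6.18

On Mercator, area is exaggerated by sec²φ = 1/cos²φ.
At 66.7°: sec²(66.7°) = 1/0.3955² = 6.392.
At 10.6°: sec²(10.6°) = 1/0.9829² = 1.035.
Ratio = 6.392/1.035 = cos²(10.6°)/cos²(66.7°) ≈ 6.18.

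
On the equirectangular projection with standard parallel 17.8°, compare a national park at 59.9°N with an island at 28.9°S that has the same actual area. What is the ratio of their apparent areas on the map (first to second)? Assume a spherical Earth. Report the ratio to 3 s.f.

1.75

In the equirectangular projection with standard parallel φ₀ = 17.8° (x = Rλ cos φ₀, y = Rφ), meridians are true-scale (h = 1) and the parallel scale is k = cos φ₀ / cos φ.
Areal scale at 59.9°: h·k = 1.000 × 1.899 = 1.899.
Areal scale at 28.9°: h·k = 1.000 × 1.088 = 1.088.
Ratio = 1.899/1.088 ≈ 1.75.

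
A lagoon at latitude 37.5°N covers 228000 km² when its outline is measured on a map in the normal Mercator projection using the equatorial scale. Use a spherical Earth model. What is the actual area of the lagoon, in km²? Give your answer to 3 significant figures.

The Mercator projection is conformal; its linear scale factor is the same in every direction and equals sec φ = 1/cos φ.
Areal scale = k² = sec²φ = 1/cos²(37.5°) = 1/0.7934² = 1.589.
True area = apparent / (areal scale) = 228000 / 1.589 ≈ 144000 km².

144000 km²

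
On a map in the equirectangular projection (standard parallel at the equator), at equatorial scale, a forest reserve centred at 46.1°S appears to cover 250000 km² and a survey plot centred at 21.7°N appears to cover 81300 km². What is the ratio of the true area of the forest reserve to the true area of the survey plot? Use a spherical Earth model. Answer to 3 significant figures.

On the plate carrée, areal scale = h·k = 1 × sec φ, so true area = apparent × cos φ.
True area of forest reserve: 250000 × cos(46.1°) = 250000 × 0.6934 = 173400 km².
True area of survey plot: 81300 × cos(21.7°) = 81300 × 0.9291 = 75540 km².
Ratio = 173400 / 75540 ≈ 2.29.

2.29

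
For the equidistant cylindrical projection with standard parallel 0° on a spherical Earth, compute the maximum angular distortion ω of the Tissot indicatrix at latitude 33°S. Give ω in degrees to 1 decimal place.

10.1°

Plate carrée maps x = Rλ, y = Rφ. The meridian scale is h = 1 and the parallel scale is k = 1/cos φ = sec φ.
At 33°: h = 1.000, k = 1.192; principal scales a = 1.192, b = 1.000.
sin(ω/2) = (a − b)/(a + b) = 0.1924/2.192 = 0.08774, so ω = 2 arcsin(0.08774) ≈ 10.1°.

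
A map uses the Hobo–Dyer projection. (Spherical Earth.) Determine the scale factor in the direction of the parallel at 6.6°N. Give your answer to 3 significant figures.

Hobo–Dyer is a cylindrical equal-area projection with standard parallels at ±37.5°. For cylindrical equal-area with standard parallel φ₀, h = cos φ / cos φ₀ and k = cos φ₀ / cos φ, so h·k = 1.
k = cos 37.5° / cos 6.6° = 0.7934/0.9934 = 0.7986.

0.799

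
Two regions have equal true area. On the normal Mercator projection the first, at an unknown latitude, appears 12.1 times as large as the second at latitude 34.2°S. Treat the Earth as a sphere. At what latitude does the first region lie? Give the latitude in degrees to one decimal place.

Mercator areal scale is sec²φ, so apparent-area ratio = sec²φ₁ / sec²φ₂ = cos²φ₂ / cos²φ₁.
cos²φ₂ / cos²φ₁ = 12.1  ⇒  cos φ₁ = cos 34.2° / √12.1 = 0.8271/3.479 = 0.2378.
φ₁ = arccos(0.2378) ≈ 76.2°.

76.2°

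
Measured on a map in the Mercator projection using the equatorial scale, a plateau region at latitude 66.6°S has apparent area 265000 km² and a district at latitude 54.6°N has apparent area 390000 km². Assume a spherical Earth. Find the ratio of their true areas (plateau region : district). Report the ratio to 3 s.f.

On Mercator the areal scale is sec²φ, so true area = apparent × cos²φ.
True area of plateau region: 265000 × cos²(66.6°) = 265000 × 0.1577 = 41800 km².
True area of district: 390000 × cos²(54.6°) = 390000 × 0.3356 = 130900 km².
Ratio = 41800 / 130900 ≈ 0.319.

0.319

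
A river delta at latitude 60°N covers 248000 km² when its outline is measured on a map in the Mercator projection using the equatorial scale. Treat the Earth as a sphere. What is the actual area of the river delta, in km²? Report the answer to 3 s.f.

62000 km²

The Mercator projection is conformal; its linear scale factor is the same in every direction and equals sec φ = 1/cos φ.
Areal scale = k² = sec²φ = 1/cos²(60°) = 1/0.5000² = 4.000.
True area = apparent / (areal scale) = 248000 / 4.000 ≈ 62000 km².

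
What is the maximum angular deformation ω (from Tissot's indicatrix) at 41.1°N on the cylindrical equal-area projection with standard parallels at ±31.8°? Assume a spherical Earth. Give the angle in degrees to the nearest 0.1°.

13.8°

A cylindrical equal-area projection with standard parallel φ₀ has meridian scale h = cos φ / cos φ₀ and parallel scale k = cos φ₀ / cos φ (so areas are preserved, h·k = 1).
At 41.1°: h = 0.8867, k = 1.128; principal scales a = 1.128, b = 0.8867.
sin(ω/2) = (a − b)/(a + b) = 0.2412/2.014 = 0.1197, so ω = 2 arcsin(0.1197) ≈ 13.8°.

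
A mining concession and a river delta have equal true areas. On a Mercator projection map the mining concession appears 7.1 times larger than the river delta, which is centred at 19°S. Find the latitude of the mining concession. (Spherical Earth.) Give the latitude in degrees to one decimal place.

69.2°

On Mercator, (apparent₁)/(apparent₂) = sec²φ₁ / sec²φ₂ when true areas are equal.
cos²φ₂ / cos²φ₁ = 7.1  ⇒  cos φ₁ = cos 19° / √7.1 = 0.9455/2.665 = 0.3548.
φ₁ = arccos(0.3548) ≈ 69.2°.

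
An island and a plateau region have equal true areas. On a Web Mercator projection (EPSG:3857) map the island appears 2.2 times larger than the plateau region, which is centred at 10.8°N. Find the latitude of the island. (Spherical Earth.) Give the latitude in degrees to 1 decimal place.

Mercator areal scale is sec²φ, so apparent-area ratio = sec²φ₁ / sec²φ₂ = cos²φ₂ / cos²φ₁.
cos²φ₂ / cos²φ₁ = 2.2  ⇒  cos φ₁ = cos 10.8° / √2.2 = 0.9823/1.483 = 0.6623.
φ₁ = arccos(0.6623) ≈ 48.5°.

48.5°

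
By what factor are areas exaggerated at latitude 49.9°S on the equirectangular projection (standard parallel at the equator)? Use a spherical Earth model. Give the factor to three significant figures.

Plate carrée maps x = Rλ, y = Rφ. The meridian scale is h = 1 and the parallel scale is k = 1/cos φ = sec φ.
Areal scale = h·k = 1 × sec φ; at 49.9°, h = 1.000, k = 1.552, so h·k = 1.552.

1.55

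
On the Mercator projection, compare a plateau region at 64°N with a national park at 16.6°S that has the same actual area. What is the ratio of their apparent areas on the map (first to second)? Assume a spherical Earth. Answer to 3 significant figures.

Mercator areal scale is sec²φ.
At 64°: sec²(64°) = 1/0.4384² = 5.204.
At 16.6°: sec²(16.6°) = 1/0.9583² = 1.089.
Ratio = 5.204/1.089 = cos²(16.6°)/cos²(64°) ≈ 4.78.

4.78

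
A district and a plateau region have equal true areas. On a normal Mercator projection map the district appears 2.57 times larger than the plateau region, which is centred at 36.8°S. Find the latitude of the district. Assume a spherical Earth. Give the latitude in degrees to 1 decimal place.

For equal true areas on Mercator, apparent areas scale as sec²φ, so the ratio is cos²φ₂ / cos²φ₁.
cos²φ₂ / cos²φ₁ = 2.57  ⇒  cos φ₁ = cos 36.8° / √2.57 = 0.8007/1.603 = 0.4995.
φ₁ = arccos(0.4995) ≈ 60.0°.

60.0°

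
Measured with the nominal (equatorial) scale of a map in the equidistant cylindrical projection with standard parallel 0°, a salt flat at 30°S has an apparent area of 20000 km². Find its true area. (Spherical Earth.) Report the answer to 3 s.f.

Plate carrée maps x = Rλ, y = Rφ. The meridian scale is h = 1 and the parallel scale is k = 1/cos φ = sec φ.
Areal scale = h·k = 1 × sec φ; at 30°, h = 1.000, k = 1.155, so h·k = 1.155.
True area = apparent / (areal scale) = 20000 / 1.155 ≈ 17300 km².

17300 km²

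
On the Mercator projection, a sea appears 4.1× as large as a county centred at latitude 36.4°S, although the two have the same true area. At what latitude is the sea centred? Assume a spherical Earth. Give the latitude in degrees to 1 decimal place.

66.6°

For equal true areas on Mercator, apparent areas scale as sec²φ, so the ratio is cos²φ₂ / cos²φ₁.
cos²φ₂ / cos²φ₁ = 4.1  ⇒  cos φ₁ = cos 36.4° / √4.1 = 0.8049/2.025 = 0.3975.
φ₁ = arccos(0.3975) ≈ 66.6°.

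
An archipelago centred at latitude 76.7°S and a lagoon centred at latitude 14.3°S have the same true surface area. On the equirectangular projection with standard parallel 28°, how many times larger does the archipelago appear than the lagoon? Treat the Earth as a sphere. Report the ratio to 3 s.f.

With standard parallel φ₀ = 28°, the equirectangular projection gives x = Rλ cos φ₀, y = Rφ, so h = 1 and k = cos 28° / cos φ.
Areal scale at 76.7°: h·k = 1.000 × 3.838 = 3.838.
Areal scale at 14.3°: h·k = 1.000 × 0.9112 = 0.9112.
Ratio = 3.838/0.9112 ≈ 4.21.

4.21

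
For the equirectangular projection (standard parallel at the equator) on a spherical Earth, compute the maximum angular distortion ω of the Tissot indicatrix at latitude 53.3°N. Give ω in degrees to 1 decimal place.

29.2°

In the plate carrée (x = Rλ, y = Rφ), meridians are true-scale (h = 1) and parallels are stretched by k = sec φ.
At 53.3°: h = 1.000, k = 1.673; principal scales a = 1.673, b = 1.000.
sin(ω/2) = (a − b)/(a + b) = 0.6733/2.673 = 0.2519, so ω = 2 arcsin(0.2519) ≈ 29.2°.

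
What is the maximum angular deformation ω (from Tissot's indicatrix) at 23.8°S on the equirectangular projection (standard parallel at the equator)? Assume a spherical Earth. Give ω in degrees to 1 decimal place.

For the equirectangular projection with φ₀ = 0 (plate carrée), h = 1 along meridians and k = sec φ along parallels.
At 23.8°: h = 1.000, k = 1.093; principal scales a = 1.093, b = 1.000.
sin(ω/2) = (a − b)/(a + b) = 0.09294/2.093 = 0.04441, so ω = 2 arcsin(0.04441) ≈ 5.1°.

5.1°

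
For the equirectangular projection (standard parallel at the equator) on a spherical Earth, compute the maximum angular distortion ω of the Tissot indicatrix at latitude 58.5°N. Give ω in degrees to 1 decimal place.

36.6°

Plate carrée maps x = Rλ, y = Rφ. The meridian scale is h = 1 and the parallel scale is k = 1/cos φ = sec φ.
At 58.5°: h = 1.000, k = 1.914; principal scales a = 1.914, b = 1.000.
sin(ω/2) = (a − b)/(a + b) = 0.9139/2.914 = 0.3136, so ω = 2 arcsin(0.3136) ≈ 36.6°.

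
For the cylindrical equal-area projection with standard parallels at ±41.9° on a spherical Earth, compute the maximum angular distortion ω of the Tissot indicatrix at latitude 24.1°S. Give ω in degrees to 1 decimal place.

For cylindrical equal-area with standard parallel φ₀, h = cos φ / cos φ₀ and k = cos φ₀ / cos φ, so h·k = 1.
At 24.1°: h = 1.226, k = 0.8154; principal scales a = 1.226, b = 0.8154.
sin(ω/2) = (a − b)/(a + b) = 0.4110/2.042 = 0.2013, so ω = 2 arcsin(0.2013) ≈ 23.2°.

23.2°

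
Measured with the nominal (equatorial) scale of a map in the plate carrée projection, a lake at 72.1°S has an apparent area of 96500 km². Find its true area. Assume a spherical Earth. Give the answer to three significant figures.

29700 km²

Plate carrée maps x = Rλ, y = Rφ. The meridian scale is h = 1 and the parallel scale is k = 1/cos φ = sec φ.
Areal scale = h·k = 1 × sec φ; at 72.1°, h = 1.000, k = 3.254, so h·k = 3.254.
True area = apparent / (areal scale) = 96500 / 3.254 ≈ 29700 km².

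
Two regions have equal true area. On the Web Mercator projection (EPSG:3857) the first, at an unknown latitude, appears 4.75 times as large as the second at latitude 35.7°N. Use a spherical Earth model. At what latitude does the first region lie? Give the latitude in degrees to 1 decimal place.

68.1°

For equal true areas on Mercator, apparent areas scale as sec²φ, so the ratio is cos²φ₂ / cos²φ₁.
cos²φ₂ / cos²φ₁ = 4.75  ⇒  cos φ₁ = cos 35.7° / √4.75 = 0.8121/2.179 = 0.3726.
φ₁ = arccos(0.3726) ≈ 68.1°.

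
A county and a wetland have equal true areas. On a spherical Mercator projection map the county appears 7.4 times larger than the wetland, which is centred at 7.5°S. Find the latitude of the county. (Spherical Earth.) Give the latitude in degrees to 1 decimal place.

On Mercator, (apparent₁)/(apparent₂) = sec²φ₁ / sec²φ₂ when true areas are equal.
cos²φ₂ / cos²φ₁ = 7.4  ⇒  cos φ₁ = cos 7.5° / √7.4 = 0.9914/2.720 = 0.3645.
φ₁ = arccos(0.3645) ≈ 68.6°.

68.6°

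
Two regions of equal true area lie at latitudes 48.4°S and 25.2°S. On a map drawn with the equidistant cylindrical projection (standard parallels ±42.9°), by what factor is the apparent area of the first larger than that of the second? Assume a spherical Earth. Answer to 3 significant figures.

1.36

With standard parallel φ₀ = 42.9°, the equirectangular projection gives x = Rλ cos φ₀, y = Rφ, so h = 1 and k = cos 42.9° / cos φ.
Areal scale at 48.4°: h·k = 1.000 × 1.103 = 1.103.
Areal scale at 25.2°: h·k = 1.000 × 0.8096 = 0.8096.
Ratio = 1.103/0.8096 ≈ 1.36.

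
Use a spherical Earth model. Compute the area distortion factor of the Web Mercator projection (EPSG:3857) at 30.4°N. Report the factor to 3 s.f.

1.34

For Mercator, h = k = sec φ (a conformal cylindrical projection has a single point scale, 1/cos φ).
Areal scale = k² = sec²φ = 1/cos²(30.4°) = 1/0.8625² = 1.344.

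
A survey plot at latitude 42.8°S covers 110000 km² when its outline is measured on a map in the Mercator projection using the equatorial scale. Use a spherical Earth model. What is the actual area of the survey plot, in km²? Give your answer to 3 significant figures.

59200 km²

Mercator is conformal, so the point scale is isotropic: h = k = sec φ = 1/cos φ.
Areal scale = k² = sec²φ = 1/cos²(42.8°) = 1/0.7337² = 1.857.
True area = apparent / (areal scale) = 110000 / 1.857 ≈ 59200 km².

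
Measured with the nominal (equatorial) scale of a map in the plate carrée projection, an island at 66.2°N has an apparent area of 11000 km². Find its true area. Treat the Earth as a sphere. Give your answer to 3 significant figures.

For the equirectangular projection with φ₀ = 0 (plate carrée), h = 1 along meridians and k = sec φ along parallels.
Areal scale = h·k = 1 × sec φ; at 66.2°, h = 1.000, k = 2.478, so h·k = 2.478.
True area = apparent / (areal scale) = 11000 / 2.478 ≈ 4440 km².

4440 km²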